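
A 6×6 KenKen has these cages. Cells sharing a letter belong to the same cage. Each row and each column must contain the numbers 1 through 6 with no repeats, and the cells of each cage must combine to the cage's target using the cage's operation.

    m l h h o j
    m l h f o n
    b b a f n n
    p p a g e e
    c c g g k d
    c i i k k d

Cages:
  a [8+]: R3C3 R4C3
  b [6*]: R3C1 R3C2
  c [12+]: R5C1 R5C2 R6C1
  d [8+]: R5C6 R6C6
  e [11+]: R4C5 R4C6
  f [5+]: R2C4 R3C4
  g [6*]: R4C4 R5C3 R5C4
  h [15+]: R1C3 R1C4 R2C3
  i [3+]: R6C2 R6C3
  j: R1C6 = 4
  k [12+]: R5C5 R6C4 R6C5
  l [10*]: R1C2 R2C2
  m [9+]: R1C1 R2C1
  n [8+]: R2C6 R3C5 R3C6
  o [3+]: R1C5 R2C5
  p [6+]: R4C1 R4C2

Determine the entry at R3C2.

6

J is a freebie; hence R1C6 = 4.
Row 1 needs a 1, and only R1C5 is open for it.
Column 5 now contains 1, which forces R2C5 = 2.
The two cells of cage l must have product 10, leaving R1C2 = 2.
Row 2 now contains 2, which forces R2C2 = 5.
2 is placed in column 2; hence R6C2 = 1.
Row 6 already has 1, leaving R6C3 = 2.
Cage p's pair has sum 6, which forces R4C1 = 2.
1 is placed in column 2, leaving R4C2 = 4.
2 is placed in column 1; hence R3C1 = 1.
Cage b's pair has product 6, so R3C2 = 6.
Column 2 already has 6, which forces R5C2 = 3.
Row 5 already has 3, leaving R5C3 = 1.
Row 4 needs a 1, and only R4C4 is open for it.
Column 4 now contains 1; hence R2C4 = 3.
Row 2 now contains 3, which forces R2C6 = 1.
Cage f needs two cells with sum 5, which forces R3C4 = 2.
Row 3 now contains 2, leaving R3C6 = 3.
Cage g has product 6, which forces R5C4 = 6.
Column 6 already has 3; hence R6C6 = 6.
Cage h needs sum 15, leaving R1C3 = 6.
6 is placed in column 4, so R1C4 = 5.
Cage h has sum 15, which forces R2C3 = 4.
Row 3 now contains 3, leaving R3C3 = 5.
The 3 cells of cage n must have sum 8, leaving R3C5 = 4.
Cage a's pair has sum 8, which forces R4C3 = 3.
Cage e's pair has sum 11, so R4C5 = 6.
Column 6 already has 6; hence R4C6 = 5.
Column 5 already has 4, which forces R5C5 = 5.
Cage d needs two cells with sum 8, so R5C6 = 2.
Column 4 now contains 5, so R6C4 = 4.
Cage k has sum 12, which forces R6C5 = 3.
5 is placed in row 1; hence R1C1 = 3.
4 is placed in row 2, which forces R2C1 = 6.
5 is placed in row 5, so R5C1 = 4.
4 is placed in row 6, which forces R6C1 = 5.
Completed grid: 3 2 6 5 1 4 / 6 5 4 3 2 1 / 1 6 5 2 4 3 / 2 4 3 1 6 5 / 4 3 1 6 5 2 / 5 1 2 4 3 6.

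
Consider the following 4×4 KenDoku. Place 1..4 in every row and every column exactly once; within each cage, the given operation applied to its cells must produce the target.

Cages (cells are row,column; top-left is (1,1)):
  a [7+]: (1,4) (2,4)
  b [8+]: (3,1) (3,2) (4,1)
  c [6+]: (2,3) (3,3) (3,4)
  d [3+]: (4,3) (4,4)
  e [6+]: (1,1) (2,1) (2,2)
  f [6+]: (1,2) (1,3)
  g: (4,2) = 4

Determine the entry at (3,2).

1

Cage g is a single given cell, which forces (4,2) = 4.
4 is placed in column 2; hence (1,2) = 2.
Cage f needs two cells with sum 6, which forces (1,3) = 4.
Row 1 now contains 4, which forces (1,4) = 3.
3 is placed in column 4, so (2,4) = 4.
Row 1 already has 3, so (1,1) = 1.
The 3 cells of cage e must have sum 6, leaving (2,1) = 2.
Cage e has sum 6, so (2,2) = 3.
Row 2 now contains 3, so (2,3) = 1.
Column 1 already has 2, which forces (3,1) = 4.
Column 2 already has 3, leaving (3,2) = 1.
Row 3 already has 1, so (3,4) = 2.
Column 1 already has 1, leaving (4,1) = 3.
Column 3 now contains 1, so (4,3) = 2.
Column 4 already has 2; hence (4,4) = 1.
2 is placed in row 3, so (3,3) = 3.
The full grid is 1 2 4 3 / 2 3 1 4 / 4 1 3 2 / 3 4 2 1.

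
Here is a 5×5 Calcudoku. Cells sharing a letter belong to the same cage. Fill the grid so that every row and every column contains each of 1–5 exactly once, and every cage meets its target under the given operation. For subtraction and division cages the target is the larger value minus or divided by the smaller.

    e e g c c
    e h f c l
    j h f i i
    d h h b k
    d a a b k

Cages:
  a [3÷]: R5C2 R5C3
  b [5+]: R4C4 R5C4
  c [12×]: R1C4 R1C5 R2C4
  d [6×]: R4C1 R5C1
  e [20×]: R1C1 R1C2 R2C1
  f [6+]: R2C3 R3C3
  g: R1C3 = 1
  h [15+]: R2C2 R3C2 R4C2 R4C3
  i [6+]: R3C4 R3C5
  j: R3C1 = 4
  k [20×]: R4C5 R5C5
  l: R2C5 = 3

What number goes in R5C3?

G is a freebie, which forces R1C3 = 1.
Cage l is a single given cell, leaving R2C5 = 3.
Cage j is a single given cell, leaving R3C1 = 4.
Column 3 already has 1; hence R5C3 = 3.
4 is placed in column 1; hence R1C1 = 5.
Cage c has product 12, so R1C4 = 3.
The two cells of cage f must have sum 6; hence R2C3 = 4.
The two cells of cage f must have sum 6; hence R3C3 = 2.
Cage d needs two cells with product 6, leaving R4C1 = 3.
Column 3 already has 4; hence R4C3 = 5.
Row 4 already has 5, which forces R4C5 = 4.
3 is placed in row 5, which forces R5C1 = 2.
3 is placed in row 5, so R5C2 = 1.
1 is placed in row 5, so R5C4 = 4.
Column 5 now contains 4, leaving R5C5 = 5.
Cage e has product 20, leaving R1C2 = 4.
Column 5 now contains 4; hence R1C5 = 2.
Column 1 now contains 2; hence R2C1 = 1.
Cage h needs sum 15, which forces R2C2 = 5.
The 3 cells of cage c must have product 12, leaving R2C4 = 2.
Cage h has sum 15, leaving R3C2 = 3.
Cage i's pair has sum 6, leaving R3C4 = 5.
Column 5 now contains 5; hence R3C5 = 1.
Column 2 now contains 1; hence R4C2 = 2.
Row 4 now contains 4; hence R4C4 = 1.
Filled in: 5 4 1 3 2 / 1 5 4 2 3 / 4 3 2 5 1 / 3 2 5 1 4 / 2 1 3 4 5.

3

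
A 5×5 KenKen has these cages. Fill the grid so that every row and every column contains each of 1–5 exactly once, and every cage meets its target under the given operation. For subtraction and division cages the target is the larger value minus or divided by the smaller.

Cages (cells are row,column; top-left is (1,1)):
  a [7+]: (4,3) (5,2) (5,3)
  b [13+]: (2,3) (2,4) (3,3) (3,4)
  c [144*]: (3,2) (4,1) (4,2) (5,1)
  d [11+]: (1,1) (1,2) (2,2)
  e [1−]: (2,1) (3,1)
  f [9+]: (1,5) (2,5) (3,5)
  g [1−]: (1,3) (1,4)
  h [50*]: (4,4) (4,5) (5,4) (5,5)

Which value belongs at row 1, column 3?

The 3 cells of cage d must have sum 11, leaving (1,1) = 5.
Cage d needs sum 11; hence (1,2) = 1.
Cage d has sum 11; hence (2,2) = 5.
1 is placed in column 2, leaving (5,2) = 2.
In row 4, 1 can only go at (4,3), so (4,3) = 1.
Cage a has sum 7, so (5,3) = 4.
The 4 cells of cage c must have product 144, so (3,2) = 4.
The 4 cells of cage c must have product 144; hence (4,1) = 4.
The 4 cells of cage c must have product 144, which forces (4,2) = 3.
Row 5 now contains 4, which forces (5,1) = 3.
In column 3, 5 can only go at (3,3), so (3,3) = 5.
In row 2, 1 can only go at (2,1), so (2,1) = 1.
Column 1 now contains 1, which forces (3,1) = 2.
Row 3 already has 2, so (3,5) = 3.
Cage b needs sum 13, which forces (2,3) = 3.
Cage b needs sum 13, leaving (2,4) = 4.
Row 2 now contains 4, so (2,5) = 2.
Row 3 now contains 3; hence (3,4) = 1.
2 is placed in column 5, so (4,5) = 5.
1 is placed in column 4, leaving (5,4) = 5.
Column 5 now contains 5; hence (5,5) = 1.
Column 3 already has 3; hence (1,3) = 2.
The two cells of cage g must have difference 1; hence (1,4) = 3.
2 is placed in column 5, which forces (1,5) = 4.
5 is placed in row 4, leaving (4,4) = 2.
The full grid is 5 1 2 3 4 / 1 5 3 4 2 / 2 4 5 1 3 / 4 3 1 2 5 / 3 2 4 5 1.

2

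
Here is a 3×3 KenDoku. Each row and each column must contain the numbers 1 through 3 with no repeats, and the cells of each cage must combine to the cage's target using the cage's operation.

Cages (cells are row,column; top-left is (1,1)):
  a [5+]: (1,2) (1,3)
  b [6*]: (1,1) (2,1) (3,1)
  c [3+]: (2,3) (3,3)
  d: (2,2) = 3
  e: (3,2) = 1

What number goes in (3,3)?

2

D is a freebie, which forces (2,2) = 3.
Cage e is a single given cell, which forces (3,2) = 1.
1 is placed in row 3, so (3,3) = 2.
3 is placed in column 2, which forces (1,2) = 2.
Column 3 already has 2, so (1,3) = 3.
Column 3 already has 2, so (2,3) = 1.
Row 3 now contains 2, leaving (3,1) = 3.
Row 1 already has 2; hence (1,1) = 1.
1 is placed in row 2, which forces (2,1) = 2.
Filled in: 1 2 3 / 2 3 1 / 3 1 2.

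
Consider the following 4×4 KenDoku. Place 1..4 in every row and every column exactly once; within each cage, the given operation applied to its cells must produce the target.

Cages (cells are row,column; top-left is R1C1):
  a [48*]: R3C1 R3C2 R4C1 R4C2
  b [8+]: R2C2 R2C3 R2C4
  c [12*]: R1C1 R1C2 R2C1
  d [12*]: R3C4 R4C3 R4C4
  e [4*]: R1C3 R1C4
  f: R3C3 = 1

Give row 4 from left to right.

1 4 2 3

Cage f is a single given cell; hence R3C3 = 1.
Column 3 already has 1, which forces R1C3 = 4.
The two cells of cage e must have product 4, leaving R1C4 = 1.
Column 3 already has 4, leaving R2C3 = 3.
3 is placed in row 2, so R2C4 = 4.
Column 3 now contains 3, so R4C3 = 2.
1 is placed in column 4, which forces R4C4 = 3.
1 is placed in row 1; hence R1C1 = 3.
The 3 cells of cage c must have product 12; hence R1C2 = 2.
Cage c has product 12, leaving R2C1 = 2.
Row 2 now contains 4, leaving R2C2 = 1.
Column 1 now contains 3; hence R3C1 = 4.
Row 3 already has 4, which forces R3C2 = 3.
Column 4 already has 3, leaving R3C4 = 2.
Column 1 already has 4, which forces R4C1 = 1.
Column 2 already has 1, so R4C2 = 4.
Completed grid: 3 2 4 1 / 2 1 3 4 / 4 3 1 2 / 1 4 2 3.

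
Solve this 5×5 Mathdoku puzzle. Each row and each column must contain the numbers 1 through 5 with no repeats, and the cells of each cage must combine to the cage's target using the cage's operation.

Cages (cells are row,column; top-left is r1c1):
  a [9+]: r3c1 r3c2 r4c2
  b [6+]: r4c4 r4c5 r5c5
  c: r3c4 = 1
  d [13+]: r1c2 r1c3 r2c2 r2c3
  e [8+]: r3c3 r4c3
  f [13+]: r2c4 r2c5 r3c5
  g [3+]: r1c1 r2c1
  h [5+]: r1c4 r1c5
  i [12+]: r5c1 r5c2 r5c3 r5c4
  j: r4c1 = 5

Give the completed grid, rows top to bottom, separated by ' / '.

C is a freebie; hence r3c4 = 1.
Cage j is given, so r4c1 = 5.
Row 4 now contains 5, leaving r4c3 = 3.
Row 4 already has 3, which forces r4c4 = 2.
Column 3 now contains 3, so r3c3 = 5.
Row 3 now contains 5; hence r3c5 = 4.
Cage b needs sum 6, leaving r4c5 = 1.
The 3 cells of cage b must have sum 6, so r5c5 = 3.
Cage h needs two cells with sum 5; hence r1c4 = 3.
1 is placed in column 5, so r1c5 = 2.
The 3 cells of cage f must have sum 13, which forces r2c4 = 4.
Column 5 already has 3, leaving r2c5 = 5.
Row 4 now contains 1, so r4c2 = 4.
4 is placed in column 4; hence r5c4 = 5.
Row 1 already has 2, so r1c1 = 1.
4 is placed in column 2, so r1c2 = 5.
Cage d has sum 13, so r1c3 = 4.
Cage g needs two cells with sum 3, leaving r2c1 = 2.
Cage d has sum 13; hence r2c2 = 3.
The 4 cells of cage d must have sum 13, so r2c3 = 1.
Column 1 now contains 2, leaving r3c1 = 3.
3 is placed in column 2; hence r3c2 = 2.
Column 1 now contains 2, which forces r5c1 = 4.
Column 2 now contains 2, which forces r5c2 = 1.
Column 3 now contains 1; hence r5c3 = 2.

1 5 4 3 2 / 2 3 1 4 5 / 3 2 5 1 4 / 5 4 3 2 1 / 4 1 2 5 3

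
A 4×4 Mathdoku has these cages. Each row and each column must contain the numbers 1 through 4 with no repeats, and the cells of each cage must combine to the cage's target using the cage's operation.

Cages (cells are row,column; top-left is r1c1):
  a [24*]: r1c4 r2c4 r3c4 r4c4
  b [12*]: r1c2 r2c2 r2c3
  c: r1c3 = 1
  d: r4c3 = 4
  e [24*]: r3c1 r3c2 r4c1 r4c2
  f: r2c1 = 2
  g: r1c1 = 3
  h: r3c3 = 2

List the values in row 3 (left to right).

Cage g is given, so r1c1 = 3.
C is a freebie; hence r1c3 = 1.
Cage f is given, so r2c1 = 2.
Cage h is a single given cell, which forces r3c3 = 2.
D is a freebie; hence r4c3 = 4.
The 3 cells of cage b must have product 12; hence r1c2 = 4.
Row 1 already has 4; hence r1c4 = 2.
The 3 cells of cage b must have product 12, which forces r2c2 = 1.
4 is placed in column 3, so r2c3 = 3.
3 is placed in row 2, which forces r2c4 = 4.
The 4 cells of cage e must have product 24; hence r3c1 = 4.
The 4 cells of cage e must have product 24, which forces r3c2 = 3.
Row 3 already has 3, leaving r3c4 = 1.
Row 4 now contains 4; hence r4c1 = 1.
The 4 cells of cage e must have product 24, leaving r4c2 = 2.
Column 4 already has 1, so r4c4 = 3.
Filled in: 3 4 1 2 / 2 1 3 4 / 4 3 2 1 / 1 2 4 3.

4 3 2 1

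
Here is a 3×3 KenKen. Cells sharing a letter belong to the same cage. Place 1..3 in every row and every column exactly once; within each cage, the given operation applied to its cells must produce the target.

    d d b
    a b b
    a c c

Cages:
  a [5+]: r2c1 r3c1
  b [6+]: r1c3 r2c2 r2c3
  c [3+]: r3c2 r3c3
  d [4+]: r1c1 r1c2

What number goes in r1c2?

The only place for 2 in row 1 is r1c3.
The two cells of cage c must have sum 3, which forces r3c2 = 2.
Column 3 already has 2, so r3c3 = 1.
The two cells of cage a must have sum 5, leaving r2c1 = 2.
Cage b has sum 6, which forces r2c2 = 1.
Column 3 now contains 1, so r2c3 = 3.
2 is placed in row 3, leaving r3c1 = 3.
Column 1 already has 3, leaving r1c1 = 1.
1 is placed in column 2, so r1c2 = 3.
Completed grid: 1 3 2 / 2 1 3 / 3 2 1.

3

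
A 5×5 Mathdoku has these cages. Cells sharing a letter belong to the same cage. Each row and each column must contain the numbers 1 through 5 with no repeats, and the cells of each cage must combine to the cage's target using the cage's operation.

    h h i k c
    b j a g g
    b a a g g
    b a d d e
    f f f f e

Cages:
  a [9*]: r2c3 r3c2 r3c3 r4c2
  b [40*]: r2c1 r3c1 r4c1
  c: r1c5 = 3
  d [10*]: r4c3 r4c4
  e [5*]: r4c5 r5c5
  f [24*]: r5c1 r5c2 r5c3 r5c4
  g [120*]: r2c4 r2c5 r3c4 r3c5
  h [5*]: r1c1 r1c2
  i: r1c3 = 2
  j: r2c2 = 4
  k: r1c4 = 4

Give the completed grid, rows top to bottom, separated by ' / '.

Cage i is a single given cell; hence r1c3 = 2.
Cage k is given, leaving r1c4 = 4.
Cage c is a single given cell, leaving r1c5 = 3.
Cage j is a single given cell, leaving r2c2 = 4.
Column 3 now contains 2, so r4c3 = 5.
5 is placed in row 4, so r4c4 = 2.
5 is placed in row 4, which forces r4c5 = 1.
1 is placed in column 5, which forces r5c5 = 5.
Cage a needs product 9; hence r2c3 = 1.
Column 5 already has 5; hence r2c5 = 2.
Cage a has product 9; hence r3c2 = 1.
Cage a has product 9, so r3c3 = 3.
Row 3 already has 3, which forces r3c4 = 5.
The 4 cells of cage g must have product 120, which forces r3c5 = 4.
Row 4 now contains 2; hence r4c1 = 4.
1 is placed in row 4, leaving r4c2 = 3.
Column 2 already has 3, so r5c2 = 2.
Column 3 now contains 3, leaving r5c3 = 4.
Cage h's pair has product 5; hence r1c1 = 1.
Column 2 already has 1, leaving r1c2 = 5.
Row 2 now contains 2, so r2c1 = 5.
Column 4 now contains 5, so r2c4 = 3.
5 is placed in row 3, so r3c1 = 2.
Column 1 already has 1, leaving r5c1 = 3.
3 is placed in column 4, so r5c4 = 1.

1 5 2 4 3 / 5 4 1 3 2 / 2 1 3 5 4 / 4 3 5 2 1 / 3 2 4 1 5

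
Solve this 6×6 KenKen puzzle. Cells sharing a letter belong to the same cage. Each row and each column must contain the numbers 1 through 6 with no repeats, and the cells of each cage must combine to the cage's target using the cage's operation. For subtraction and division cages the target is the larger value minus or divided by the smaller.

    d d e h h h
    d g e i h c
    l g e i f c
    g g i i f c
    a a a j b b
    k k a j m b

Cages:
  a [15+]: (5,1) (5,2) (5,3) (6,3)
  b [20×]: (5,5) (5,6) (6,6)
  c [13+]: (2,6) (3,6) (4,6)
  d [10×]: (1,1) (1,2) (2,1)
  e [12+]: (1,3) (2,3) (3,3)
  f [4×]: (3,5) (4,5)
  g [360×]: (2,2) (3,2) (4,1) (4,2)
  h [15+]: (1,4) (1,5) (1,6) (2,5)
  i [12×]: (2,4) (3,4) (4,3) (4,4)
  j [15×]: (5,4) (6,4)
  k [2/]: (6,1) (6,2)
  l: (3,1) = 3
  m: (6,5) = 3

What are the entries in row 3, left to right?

3 5 4 6 1 2

Cage l is a single given cell; hence (3,1) = 3.
M is a freebie, so (6,5) = 3.
Cage j needs two cells with product 15, which forces (5,4) = 3.
3 is placed in row 6; hence (6,4) = 5.
Cage i has product 12, leaving (4,3) = 1.
1 is placed in row 4, which forces (4,5) = 4.
Column 5 already has 4, which forces (3,5) = 1.
Cage i has product 12, so (2,4) = 1.
Row 6 needs a 6, and only (6,3) is open for it.
Cage a needs sum 15, which forces (5,3) = 2.
Row 5 now contains 2, leaving (5,5) = 5.
In row 5, 4 can only go at (5,6), so (5,6) = 4.
Column 6 already has 4, so (6,6) = 1.
In row 1, 6 can only go at (1,5), so (1,5) = 6.
Column 5 already has 6, so (2,5) = 2.
2 is placed in row 2, so (2,1) = 5.
Row 2 now contains 5, so (2,6) = 6.
Column 1 already has 5, which forces (4,1) = 6.
6 is placed in row 4, leaving (4,4) = 2.
Row 4 now contains 2, leaving (4,6) = 5.
Column 1 now contains 6, which forces (5,1) = 1.
Row 5 now contains 1; hence (5,2) = 6.
Column 1 now contains 1, leaving (1,1) = 2.
The 3 cells of cage d must have product 10, leaving (1,2) = 1.
Column 4 already has 2, leaving (1,4) = 4.
5 is placed in column 6, leaving (1,6) = 3.
The 4 cells of cage g must have product 360, which forces (2,2) = 4.
4 is placed in row 2, so (2,3) = 3.
Cage g has product 360, leaving (3,2) = 5.
Row 3 now contains 5; hence (3,3) = 4.
Column 4 already has 2; hence (3,4) = 6.
5 is placed in column 6, so (3,6) = 2.
Row 4 already has 5, which forces (4,2) = 3.
Column 1 now contains 2, which forces (6,1) = 4.
Column 2 now contains 4, leaving (6,2) = 2.
3 is placed in row 1, leaving (1,3) = 5.
Completed grid: 2 1 5 4 6 3 / 5 4 3 1 2 6 / 3 5 4 6 1 2 / 6 3 1 2 4 5 / 1 6 2 3 5 4 / 4 2 6 5 3 1.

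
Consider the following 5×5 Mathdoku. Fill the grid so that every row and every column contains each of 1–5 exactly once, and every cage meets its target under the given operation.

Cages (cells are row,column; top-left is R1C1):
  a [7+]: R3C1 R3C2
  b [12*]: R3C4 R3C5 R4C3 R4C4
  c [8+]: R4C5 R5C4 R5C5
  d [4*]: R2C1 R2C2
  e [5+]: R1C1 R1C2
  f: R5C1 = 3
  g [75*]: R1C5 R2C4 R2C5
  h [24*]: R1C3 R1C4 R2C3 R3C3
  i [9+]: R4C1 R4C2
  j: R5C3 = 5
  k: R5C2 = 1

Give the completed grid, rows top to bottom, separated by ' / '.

2 3 4 1 5 / 1 4 2 5 3 / 5 2 3 4 1 / 4 5 1 3 2 / 3 1 5 2 4

Cage g needs product 75; hence R1C5 = 5.
Cage g needs product 75, which forces R2C4 = 5.
Cage g has product 75, so R2C5 = 3.
F is a freebie, leaving R5C1 = 3.
K is a freebie, which forces R5C2 = 1.
Cage j is given, so R5C3 = 5.
The two cells of cage d must have product 4, leaving R2C1 = 1.
1 is placed in column 2; hence R2C2 = 4.
4 is placed in row 2, which forces R2C3 = 2.
Column 2 already has 4; hence R4C2 = 5.
The 3 cells of cage c must have sum 8; hence R4C5 = 2.
The 3 cells of cage c must have sum 8, which forces R5C4 = 2.
Cage c needs sum 8, which forces R5C5 = 4.
1 is placed in column 1, which forces R1C1 = 2.
Column 2 already has 4, leaving R1C2 = 3.
Column 2 now contains 3, leaving R3C2 = 2.
Column 5 already has 4, so R3C5 = 1.
5 is placed in row 4, which forces R4C1 = 4.
Column 1 now contains 4; hence R3C1 = 5.
The 4 cells of cage h must have product 24, leaving R3C3 = 3.
The 4 cells of cage b must have product 12; hence R3C4 = 4.
Column 3 already has 3; hence R4C3 = 1.
1 is placed in row 4; hence R4C4 = 3.
Column 3 now contains 1, so R1C3 = 4.
4 is placed in column 4, leaving R1C4 = 1.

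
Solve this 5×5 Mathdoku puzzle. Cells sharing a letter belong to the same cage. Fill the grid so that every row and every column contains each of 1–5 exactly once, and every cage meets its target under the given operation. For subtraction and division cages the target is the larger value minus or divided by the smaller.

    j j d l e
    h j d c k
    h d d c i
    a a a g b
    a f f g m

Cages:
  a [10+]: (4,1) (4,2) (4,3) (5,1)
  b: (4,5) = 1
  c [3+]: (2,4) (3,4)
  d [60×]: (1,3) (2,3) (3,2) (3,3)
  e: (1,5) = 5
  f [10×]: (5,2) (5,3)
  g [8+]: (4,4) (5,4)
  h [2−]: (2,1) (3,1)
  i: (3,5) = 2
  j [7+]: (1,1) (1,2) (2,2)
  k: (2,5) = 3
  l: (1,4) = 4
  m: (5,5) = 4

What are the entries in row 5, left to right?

1 2 5 3 4

Cage l is a single given cell, leaving (1,4) = 4.
Cage e is given, which forces (1,5) = 5.
Cage k is a single given cell; hence (2,5) = 3.
I is a freebie, so (3,5) = 2.
Cage b is a single given cell, which forces (4,5) = 1.
Cage m is given, leaving (5,5) = 4.
Cage c's pair has sum 3, so (2,4) = 2.
Row 3 already has 2, so (3,4) = 1.
Cage a has sum 10, leaving (5,1) = 1.
Column 1 already has 1, so (1,1) = 2.
The 3 cells of cage j must have sum 7, which forces (1,2) = 1.
Row 1 already has 1, which forces (1,3) = 3.
Column 1 already has 1, leaving (2,1) = 5.
2 is placed in row 2; hence (2,2) = 4.
Row 2 already has 4; hence (2,3) = 1.
The two cells of cage h must have difference 2, which forces (3,1) = 3.
Row 3 already has 3, so (3,2) = 5.
Row 3 already has 5; hence (3,3) = 4.
Column 1 now contains 3, leaving (4,1) = 4.
4 is placed in column 3, so (4,3) = 2.
Column 2 already has 5, leaving (5,2) = 2.
2 is placed in column 3; hence (5,3) = 5.
Row 5 already has 5; hence (5,4) = 3.
Row 4 now contains 2, which forces (4,2) = 3.
Column 4 already has 3; hence (4,4) = 5.
The full grid is 2 1 3 4 5 / 5 4 1 2 3 / 3 5 4 1 2 / 4 3 2 5 1 / 1 2 5 3 4.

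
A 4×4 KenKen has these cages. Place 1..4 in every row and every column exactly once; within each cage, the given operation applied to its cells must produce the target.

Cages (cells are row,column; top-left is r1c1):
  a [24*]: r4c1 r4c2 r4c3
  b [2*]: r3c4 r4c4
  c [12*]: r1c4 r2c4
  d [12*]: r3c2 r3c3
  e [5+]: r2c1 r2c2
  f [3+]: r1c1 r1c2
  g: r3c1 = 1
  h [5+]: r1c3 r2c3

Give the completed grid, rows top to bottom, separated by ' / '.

2 1 4 3 / 3 2 1 4 / 1 4 3 2 / 4 3 2 1

G is a freebie; hence r3c1 = 1.
1 is placed in row 3, which forces r3c4 = 2.
Column 4 now contains 2, leaving r4c4 = 1.
Column 1 now contains 1; hence r1c1 = 2.
Cage f's pair has sum 3; hence r1c2 = 1.
Cage e's pair has sum 5, which forces r2c1 = 3.
Cage e needs two cells with sum 5; hence r2c2 = 2.
2 is placed in row 2, which forces r2c3 = 1.
Row 2 now contains 3, so r2c4 = 4.
Column 1 already has 3; hence r4c1 = 4.
Row 4 now contains 4, which forces r4c2 = 3.
3 is placed in row 4; hence r4c3 = 2.
The two cells of cage h must have sum 5, so r1c3 = 4.
Column 4 already has 4, so r1c4 = 3.
Column 2 already has 3; hence r3c2 = 4.
Cage d's pair has product 12, which forces r3c3 = 3.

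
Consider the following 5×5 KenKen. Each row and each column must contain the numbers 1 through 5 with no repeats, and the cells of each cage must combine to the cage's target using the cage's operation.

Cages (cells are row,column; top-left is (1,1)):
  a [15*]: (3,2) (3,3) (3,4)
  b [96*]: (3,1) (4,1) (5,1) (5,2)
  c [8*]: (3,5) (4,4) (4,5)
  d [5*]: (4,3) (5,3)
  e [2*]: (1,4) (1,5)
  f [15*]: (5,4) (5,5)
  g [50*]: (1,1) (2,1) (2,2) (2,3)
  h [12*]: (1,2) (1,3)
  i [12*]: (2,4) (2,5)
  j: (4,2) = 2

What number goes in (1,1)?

Cage g needs product 50, leaving (1,1) = 5.
Cage j is a single given cell, leaving (4,2) = 2.
The 4 cells of cage b must have product 96, which forces (5,2) = 4.
4 is placed in column 2; hence (1,2) = 3.
Cage h needs two cells with product 12, which forces (1,3) = 4.
Cage c needs product 8, so (3,5) = 2.
Cage e's pair has product 2, leaving (1,4) = 2.
Column 5 now contains 2; hence (1,5) = 1.
Column 5 now contains 1; hence (4,5) = 4.
Cage b has product 96, which forces (5,1) = 2.
2 is placed in column 1, leaving (2,1) = 1.
The 4 cells of cage g must have product 50; hence (2,2) = 5.
Cage g has product 50, so (2,3) = 2.
Cage i's pair has product 12, which forces (2,4) = 4.
Column 5 already has 4, leaving (2,5) = 3.
The 4 cells of cage b must have product 96, which forces (3,1) = 4.
Column 2 now contains 5, leaving (3,2) = 1.
Row 4 now contains 4, so (4,1) = 3.
Row 4 now contains 4; hence (4,4) = 1.
Column 5 now contains 3, which forces (5,5) = 5.
Row 4 already has 1; hence (4,3) = 5.
Row 5 already has 5, leaving (5,3) = 1.
Row 5 already has 5, which forces (5,4) = 3.
Column 3 already has 5; hence (3,3) = 3.
Column 4 now contains 3, leaving (3,4) = 5.
Completed grid: 5 3 4 2 1 / 1 5 2 4 3 / 4 1 3 5 2 / 3 2 5 1 4 / 2 4 1 3 5.

5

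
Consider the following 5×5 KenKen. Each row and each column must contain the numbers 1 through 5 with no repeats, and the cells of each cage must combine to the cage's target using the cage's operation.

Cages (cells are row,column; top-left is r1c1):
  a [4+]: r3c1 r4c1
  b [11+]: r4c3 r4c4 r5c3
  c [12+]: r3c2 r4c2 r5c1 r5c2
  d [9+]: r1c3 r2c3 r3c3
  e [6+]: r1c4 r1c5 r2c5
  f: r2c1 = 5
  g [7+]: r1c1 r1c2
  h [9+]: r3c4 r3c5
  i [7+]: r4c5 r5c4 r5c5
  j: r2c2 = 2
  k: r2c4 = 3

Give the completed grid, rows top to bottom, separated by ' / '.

2 5 3 1 4 / 5 2 4 3 1 / 1 3 2 4 5 / 3 4 1 5 2 / 4 1 5 2 3

F is a freebie; hence r2c1 = 5.
Cage j is a single given cell, leaving r2c2 = 2.
K is a freebie, which forces r2c4 = 3.
Row 2 now contains 3, so r2c5 = 1.
Row 2 already has 1; hence r2c3 = 4.
In row 1, 1 can only go at r1c4, so r1c4 = 1.
Cage e has sum 6, which forces r1c5 = 4.
Column 5 now contains 4, leaving r3c5 = 5.
Cage i has sum 7; hence r4c5 = 2.
1 is placed in column 4, so r5c4 = 2.
Cage i has sum 7; hence r5c5 = 3.
The two cells of cage g must have sum 7; hence r1c1 = 2.
Cage g's pair has sum 7, which forces r1c2 = 5.
Row 1 now contains 2, so r1c3 = 3.
Column 3 already has 3, so r3c3 = 2.
Row 3 now contains 5, which forces r3c4 = 4.
The 3 cells of cage b must have sum 11; hence r4c3 = 1.
Cage b has sum 11, so r4c4 = 5.
Row 5 now contains 3, leaving r5c1 = 4.
The 4 cells of cage c must have sum 12, leaving r5c2 = 1.
Row 5 already has 2, which forces r5c3 = 5.
Cage a's pair has sum 4, so r3c1 = 1.
Row 3 now contains 4, leaving r3c2 = 3.
Row 4 now contains 1, so r4c1 = 3.
Cage c has sum 12, leaving r4c2 = 4.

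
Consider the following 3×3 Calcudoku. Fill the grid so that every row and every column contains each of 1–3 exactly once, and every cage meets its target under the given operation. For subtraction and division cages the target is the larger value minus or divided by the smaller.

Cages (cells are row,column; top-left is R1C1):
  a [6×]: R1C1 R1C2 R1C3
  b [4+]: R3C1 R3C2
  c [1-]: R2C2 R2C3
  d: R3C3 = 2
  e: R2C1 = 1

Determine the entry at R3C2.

E is a freebie, so R2C1 = 1.
Column 1 now contains 1, leaving R3C1 = 3.
Row 3 already has 3; hence R3C2 = 1.
Cage d is a single given cell, which forces R3C3 = 2.
Column 1 now contains 3; hence R1C1 = 2.
Cage a needs product 6, so R1C2 = 3.
Cage a needs product 6, leaving R1C3 = 1.
Cage c needs two cells with difference 1, which forces R2C2 = 2.
Column 3 already has 2, so R2C3 = 3.
Filled in: 2 3 1 / 1 2 3 / 3 1 2.

1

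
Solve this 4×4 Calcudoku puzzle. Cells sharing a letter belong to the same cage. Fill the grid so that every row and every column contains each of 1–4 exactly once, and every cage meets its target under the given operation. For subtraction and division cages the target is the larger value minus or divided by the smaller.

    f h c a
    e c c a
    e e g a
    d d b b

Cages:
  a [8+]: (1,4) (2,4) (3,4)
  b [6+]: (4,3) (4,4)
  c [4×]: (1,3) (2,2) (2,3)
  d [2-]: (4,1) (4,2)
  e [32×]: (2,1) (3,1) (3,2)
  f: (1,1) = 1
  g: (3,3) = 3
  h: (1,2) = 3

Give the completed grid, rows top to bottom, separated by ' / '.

Cage f is a single given cell, so (1,1) = 1.
Cage h is a single given cell, leaving (1,2) = 3.
Row 1 already has 1, so (1,3) = 2.
3 is placed in row 1, leaving (1,4) = 4.
Cage e needs product 32, leaving (2,1) = 4.
Row 2 already has 4, so (2,3) = 1.
Row 2 now contains 1; hence (2,4) = 3.
Cage e has product 32; hence (3,1) = 2.
Cage e has product 32, which forces (3,2) = 4.
Cage g is given, leaving (3,3) = 3.
3 is placed in column 4, leaving (3,4) = 1.
2 is placed in column 1, so (4,1) = 3.
Column 3 already has 2; hence (4,3) = 4.
Column 4 now contains 4; hence (4,4) = 2.
Row 2 now contains 1; hence (2,2) = 2.
Row 4 now contains 2; hence (4,2) = 1.

1 3 2 4 / 4 2 1 3 / 2 4 3 1 / 3 1 4 2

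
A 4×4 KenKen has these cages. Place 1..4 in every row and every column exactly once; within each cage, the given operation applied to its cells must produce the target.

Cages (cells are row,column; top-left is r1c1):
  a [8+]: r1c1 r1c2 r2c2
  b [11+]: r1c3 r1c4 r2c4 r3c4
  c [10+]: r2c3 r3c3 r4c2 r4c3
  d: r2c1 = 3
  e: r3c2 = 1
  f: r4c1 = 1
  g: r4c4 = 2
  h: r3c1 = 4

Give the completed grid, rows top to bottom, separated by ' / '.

2 4 3 1 / 3 2 1 4 / 4 1 2 3 / 1 3 4 2

D is a freebie; hence r2c1 = 3.
Cage h is a single given cell, leaving r3c1 = 4.
Cage e is given, leaving r3c2 = 1.
Cage f is a single given cell, leaving r4c1 = 1.
G is a freebie, which forces r4c4 = 2.
Column 1 now contains 1; hence r1c1 = 2.
Cage a has sum 8, which forces r1c2 = 4.
Cage b has sum 11, leaving r1c3 = 3.
4 is placed in row 1, which forces r1c4 = 1.
Cage a needs sum 8, which forces r2c2 = 2.
Cage c has sum 10, leaving r2c3 = 1.
1 is placed in column 4, leaving r2c4 = 4.
The 4 cells of cage c must have sum 10, leaving r3c3 = 2.
2 is placed in column 4; hence r3c4 = 3.
4 is placed in column 2, leaving r4c2 = 3.
Column 3 now contains 3; hence r4c3 = 4.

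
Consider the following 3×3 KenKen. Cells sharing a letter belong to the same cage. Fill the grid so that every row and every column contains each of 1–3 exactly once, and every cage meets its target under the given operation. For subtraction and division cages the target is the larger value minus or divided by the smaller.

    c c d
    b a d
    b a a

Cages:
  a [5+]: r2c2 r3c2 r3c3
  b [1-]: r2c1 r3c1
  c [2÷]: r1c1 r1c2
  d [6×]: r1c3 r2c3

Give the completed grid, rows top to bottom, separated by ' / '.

The only place for 3 in row 1 is r1c3.
3 is placed in column 3; hence r2c3 = 2.
Column 3 already has 2, so r3c3 = 1.
Row 2 already has 2, which forces r2c2 = 1.
Cage b's pair has difference 1, which forces r3c1 = 2.
Row 3 now contains 1, leaving r3c2 = 3.
Column 1 already has 2, leaving r1c1 = 1.
1 is placed in column 2, so r1c2 = 2.
Row 2 already has 1, leaving r2c1 = 3.

1 2 3 / 3 1 2 / 2 3 1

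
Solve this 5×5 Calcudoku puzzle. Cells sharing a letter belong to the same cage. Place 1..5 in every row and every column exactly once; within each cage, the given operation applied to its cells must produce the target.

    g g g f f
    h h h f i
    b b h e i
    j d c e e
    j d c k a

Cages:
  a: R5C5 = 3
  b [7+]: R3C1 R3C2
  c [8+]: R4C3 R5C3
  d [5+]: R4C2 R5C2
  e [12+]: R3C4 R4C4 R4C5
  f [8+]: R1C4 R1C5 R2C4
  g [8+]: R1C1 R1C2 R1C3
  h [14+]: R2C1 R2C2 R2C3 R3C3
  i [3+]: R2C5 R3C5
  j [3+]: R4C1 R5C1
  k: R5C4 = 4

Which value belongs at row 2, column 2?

Cage k is a single given cell, so R5C4 = 4.
A is a freebie, which forces R5C5 = 3.
The two cells of cage c must have sum 8, leaving R4C3 = 3.
Row 5 now contains 3; hence R5C3 = 5.
Row 4 already has 3; hence R4C2 = 4.
Row 4 now contains 4, so R4C5 = 5.
The two cells of cage d must have sum 5; hence R5C2 = 1.
The 3 cells of cage e must have sum 12, which forces R3C4 = 5.
The two cells of cage j must have sum 3, leaving R4C1 = 1.
Row 4 already has 5, which forces R4C4 = 2.
1 is placed in row 5, leaving R5C1 = 2.
Cage g has sum 8; hence R1C3 = 1.
1 is placed in row 1, which forces R1C4 = 3.
Cage f needs sum 8; hence R1C5 = 4.
Column 4 now contains 3, leaving R2C4 = 1.
Row 2 now contains 1; hence R2C5 = 2.
2 is placed in column 1, which forces R3C1 = 4.
The two cells of cage b must have sum 7, which forces R3C2 = 3.
Row 3 now contains 4, leaving R3C3 = 2.
Column 5 already has 2, so R3C5 = 1.
Row 1 already has 4, leaving R1C1 = 5.
Row 1 already has 3, leaving R1C2 = 2.
The 4 cells of cage h must have sum 14, leaving R2C1 = 3.
Column 2 now contains 3, which forces R2C2 = 5.
2 is placed in row 2; hence R2C3 = 4.
The full grid is 5 2 1 3 4 / 3 5 4 1 2 / 4 3 2 5 1 / 1 4 3 2 5 / 2 1 5 4 3.

5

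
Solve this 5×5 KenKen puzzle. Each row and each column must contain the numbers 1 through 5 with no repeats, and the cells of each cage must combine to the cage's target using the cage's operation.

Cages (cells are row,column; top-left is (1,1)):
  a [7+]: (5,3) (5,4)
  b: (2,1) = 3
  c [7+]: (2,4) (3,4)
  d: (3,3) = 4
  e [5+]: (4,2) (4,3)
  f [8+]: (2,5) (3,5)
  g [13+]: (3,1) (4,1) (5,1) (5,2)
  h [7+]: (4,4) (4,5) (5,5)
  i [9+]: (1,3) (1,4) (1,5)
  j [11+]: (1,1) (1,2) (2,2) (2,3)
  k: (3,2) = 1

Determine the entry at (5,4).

B is a freebie, which forces (2,1) = 3.
Row 2 already has 3, which forces (2,5) = 5.
K is a freebie; hence (3,2) = 1.
Cage d is a single given cell, leaving (3,3) = 4.
5 is placed in column 5, so (3,5) = 3.
Cage c's pair has sum 7, which forces (2,4) = 2.
Cage c's pair has sum 7; hence (3,4) = 5.
5 is placed in column 4, which forces (5,4) = 4.
Column 4 now contains 4; hence (1,4) = 3.
Row 2 already has 2, which forces (2,2) = 4.
Row 2 already has 2; hence (2,3) = 1.
Row 3 now contains 5, leaving (3,1) = 2.
Column 4 now contains 4, so (4,4) = 1.
The 3 cells of cage h must have sum 7; hence (4,5) = 4.
Cage a needs two cells with sum 7, which forces (5,3) = 3.
Cage h has sum 7, which forces (5,5) = 2.
The 3 cells of cage i must have sum 9, so (1,3) = 5.
4 is placed in column 5; hence (1,5) = 1.
Row 4 already has 4, so (4,1) = 5.
The two cells of cage e must have sum 5, leaving (4,2) = 3.
3 is placed in column 3, which forces (4,3) = 2.
The 4 cells of cage g must have sum 13, so (5,1) = 1.
Row 5 already has 2; hence (5,2) = 5.
Row 1 already has 1, leaving (1,1) = 4.
5 is placed in row 1, which forces (1,2) = 2.
The full grid is 4 2 5 3 1 / 3 4 1 2 5 / 2 1 4 5 3 / 5 3 2 1 4 / 1 5 3 4 2.

4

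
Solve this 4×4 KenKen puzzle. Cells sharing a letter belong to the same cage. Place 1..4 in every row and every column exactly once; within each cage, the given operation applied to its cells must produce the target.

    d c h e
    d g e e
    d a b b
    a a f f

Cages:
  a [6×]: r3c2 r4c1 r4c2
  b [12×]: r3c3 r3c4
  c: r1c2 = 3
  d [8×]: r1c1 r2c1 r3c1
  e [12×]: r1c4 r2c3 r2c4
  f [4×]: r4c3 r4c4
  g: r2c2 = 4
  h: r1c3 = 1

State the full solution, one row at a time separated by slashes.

4 3 1 2 / 1 4 2 3 / 2 1 3 4 / 3 2 4 1

Cage c is a single given cell, leaving r1c2 = 3.
Cage h is given, leaving r1c3 = 1.
G is a freebie; hence r2c2 = 4.
Column 3 already has 1, leaving r4c3 = 4.
Row 4 now contains 4; hence r4c4 = 1.
The 3 cells of cage e must have product 12; hence r1c4 = 2.
The 3 cells of cage e must have product 12, so r2c3 = 2.
Column 4 now contains 1, which forces r2c4 = 3.
Cage a has product 6, which forces r3c2 = 1.
Column 3 now contains 4, leaving r3c3 = 3.
The two cells of cage b must have product 12, so r3c4 = 4.
Cage a has product 6, which forces r4c1 = 3.
1 is placed in row 4; hence r4c2 = 2.
2 is placed in row 1, so r1c1 = 4.
Row 2 already has 2, which forces r2c1 = 1.
Row 3 already has 4, so r3c1 = 2.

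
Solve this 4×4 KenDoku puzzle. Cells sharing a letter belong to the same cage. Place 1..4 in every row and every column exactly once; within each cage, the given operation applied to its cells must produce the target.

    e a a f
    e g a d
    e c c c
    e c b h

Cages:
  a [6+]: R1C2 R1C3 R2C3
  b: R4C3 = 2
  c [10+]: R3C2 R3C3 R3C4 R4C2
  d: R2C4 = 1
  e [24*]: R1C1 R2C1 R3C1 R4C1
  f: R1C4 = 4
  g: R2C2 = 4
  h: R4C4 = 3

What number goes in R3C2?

3

F is a freebie, so R1C4 = 4.
G is a freebie, leaving R2C2 = 4.
Cage d is a single given cell, leaving R2C4 = 1.
Cage b is a single given cell, so R4C3 = 2.
H is a freebie, leaving R4C4 = 3.
Cage a needs sum 6, leaving R1C2 = 2.
Cage a needs sum 6; hence R1C3 = 1.
Column 3 already has 2, so R2C3 = 3.
Cage c needs sum 10, leaving R3C2 = 3.
The 4 cells of cage c must have sum 10, which forces R3C3 = 4.
3 is placed in column 4, so R3C4 = 2.
Row 4 now contains 3, which forces R4C2 = 1.
1 is placed in row 1, leaving R1C1 = 3.
Row 2 now contains 3; hence R2C1 = 2.
Row 3 already has 2; hence R3C1 = 1.
Row 4 already has 1, which forces R4C1 = 4.
Filled in: 3 2 1 4 / 2 4 3 1 / 1 3 4 2 / 4 1 2 3.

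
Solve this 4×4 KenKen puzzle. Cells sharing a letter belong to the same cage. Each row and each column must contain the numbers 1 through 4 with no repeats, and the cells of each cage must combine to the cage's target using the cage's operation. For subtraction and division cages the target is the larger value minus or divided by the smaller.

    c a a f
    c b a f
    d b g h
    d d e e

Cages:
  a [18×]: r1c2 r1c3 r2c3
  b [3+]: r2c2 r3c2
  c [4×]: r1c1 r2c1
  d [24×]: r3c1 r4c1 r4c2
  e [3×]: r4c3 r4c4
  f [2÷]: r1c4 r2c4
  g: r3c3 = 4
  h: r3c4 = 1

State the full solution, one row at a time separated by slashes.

1 3 2 4 / 4 1 3 2 / 3 2 4 1 / 2 4 1 3

Cage a needs product 18, which forces r1c2 = 3.
Cage a needs product 18, so r1c3 = 2.
Cage a needs product 18, which forces r2c3 = 3.
Cage g is given, which forces r3c3 = 4.
Cage h is a single given cell, leaving r3c4 = 1.
3 is placed in column 3; hence r4c3 = 1.
1 is placed in column 4, so r4c4 = 3.
1 is placed in column 4, leaving r1c4 = 4.
The two cells of cage b must have sum 3, leaving r2c2 = 1.
Cage f needs two cells with quotient 2; hence r2c4 = 2.
Cage d has product 24, so r3c1 = 3.
Row 3 already has 1, leaving r3c2 = 2.
Column 2 now contains 2; hence r4c2 = 4.
Row 1 already has 4; hence r1c1 = 1.
Row 2 now contains 1; hence r2c1 = 4.
Row 4 already has 4, so r4c1 = 2.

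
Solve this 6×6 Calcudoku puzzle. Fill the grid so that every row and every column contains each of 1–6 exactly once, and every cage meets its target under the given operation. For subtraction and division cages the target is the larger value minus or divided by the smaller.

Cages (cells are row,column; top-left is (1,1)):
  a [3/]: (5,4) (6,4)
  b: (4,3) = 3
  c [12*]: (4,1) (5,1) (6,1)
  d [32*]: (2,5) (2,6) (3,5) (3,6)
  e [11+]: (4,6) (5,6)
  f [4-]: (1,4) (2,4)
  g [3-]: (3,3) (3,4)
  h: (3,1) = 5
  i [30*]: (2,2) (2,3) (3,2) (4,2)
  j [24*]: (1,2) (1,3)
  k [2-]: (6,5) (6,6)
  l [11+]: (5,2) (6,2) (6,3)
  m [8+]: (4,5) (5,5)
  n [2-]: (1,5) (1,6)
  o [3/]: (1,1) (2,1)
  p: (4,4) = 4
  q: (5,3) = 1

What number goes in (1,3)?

4

Cage h is a single given cell; hence (3,1) = 5.
Cage b is given, so (4,3) = 3.
Cage p is a single given cell, leaving (4,4) = 4.
Cage q is a single given cell, so (5,3) = 1.
Row 3 needs a 6, and only (3,3) is open for it.
Cage j's pair has product 24; hence (1,2) = 6.
Column 3 now contains 6; hence (1,3) = 4.
Cage g needs two cells with difference 3, which forces (3,4) = 3.
Cage i needs product 30; hence (2,2) = 3.
In row 1, 2 can only go at (1,1), so (1,1) = 2.
Cage o's pair has quotient 3; hence (2,1) = 6.
Cage c needs product 12, so (4,1) = 1.
The 4 cells of cage i must have product 30, which forces (3,2) = 1.
In row 2, 2 can only go at (2,3), so (2,3) = 2.
Cage i needs product 30, which forces (4,2) = 5.
Row 4 now contains 5, which forces (4,6) = 6.
Column 6 now contains 6, which forces (5,6) = 5.
2 is placed in column 3, so (6,3) = 5.
Row 4 already has 6, leaving (4,5) = 2.
Cage m needs two cells with sum 8; hence (5,5) = 6.
Cage d has product 32, which forces (2,5) = 1.
The 4 cells of cage d must have product 32, leaving (2,6) = 4.
Column 5 now contains 2, which forces (3,5) = 4.
Cage d needs product 32; hence (3,6) = 2.
Row 5 now contains 6, so (5,4) = 2.
The two cells of cage a must have quotient 3, so (6,4) = 6.
Column 5 now contains 4; hence (6,5) = 3.
3 is placed in row 6, leaving (6,6) = 1.
The two cells of cage f must have difference 4, leaving (1,4) = 1.
Column 5 now contains 3, leaving (1,5) = 5.
Column 6 now contains 1, which forces (1,6) = 3.
1 is placed in row 2, which forces (2,4) = 5.
Cage c needs product 12, which forces (5,1) = 3.
Row 5 now contains 2; hence (5,2) = 4.
3 is placed in row 6, so (6,1) = 4.
The 3 cells of cage l must have sum 11, leaving (6,2) = 2.
Completed grid: 2 6 4 1 5 3 / 6 3 2 5 1 4 / 5 1 6 3 4 2 / 1 5 3 4 2 6 / 3 4 1 2 6 5 / 4 2 5 6 3 1.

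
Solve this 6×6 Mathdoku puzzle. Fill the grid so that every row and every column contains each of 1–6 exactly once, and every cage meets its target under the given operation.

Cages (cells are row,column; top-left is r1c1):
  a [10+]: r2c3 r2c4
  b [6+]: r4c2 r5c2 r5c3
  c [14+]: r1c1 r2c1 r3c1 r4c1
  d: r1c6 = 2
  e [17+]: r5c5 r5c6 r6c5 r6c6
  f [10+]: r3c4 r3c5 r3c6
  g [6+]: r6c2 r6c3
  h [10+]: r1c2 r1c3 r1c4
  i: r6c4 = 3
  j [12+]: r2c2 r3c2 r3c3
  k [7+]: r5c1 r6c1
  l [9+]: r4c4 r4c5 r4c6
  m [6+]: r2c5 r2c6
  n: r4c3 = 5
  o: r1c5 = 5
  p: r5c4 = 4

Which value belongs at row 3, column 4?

O is a freebie, which forces r1c5 = 5.
Cage d is given, leaving r1c6 = 2.
Cage n is a single given cell, which forces r4c3 = 5.
Cage p is given; hence r5c4 = 4.
Cage i is a single given cell, which forces r6c4 = 3.
Cage a needs two cells with sum 10, so r2c3 = 4.
4 is placed in column 4, so r2c4 = 6.
Row 2 already has 4; hence r2c6 = 5.
6 is placed in column 4, so r1c4 = 1.
Cage m's pair has sum 6, leaving r2c5 = 1.
Column 4 already has 1; hence r3c4 = 5.
Column 4 already has 1, so r4c4 = 2.
1 is placed in column 5, leaving r5c5 = 6.
Cage c has sum 14, so r2c1 = 3.
Row 2 already has 3; hence r2c2 = 2.
Cage e has sum 17, which forces r6c6 = 6.
Cage j has sum 12, leaving r3c2 = 4.
The 3 cells of cage j must have sum 12, so r3c3 = 6.
Row 3 now contains 4, which forces r3c5 = 2.
The 3 cells of cage b must have sum 6, which forces r5c3 = 2.
Column 2 already has 4, which forces r6c2 = 5.
2 is placed in column 3; hence r6c3 = 1.
Column 5 now contains 2, leaving r6c5 = 4.
Cage h has sum 10, leaving r1c2 = 6.
Column 3 already has 6, so r1c3 = 3.
Row 3 already has 6, which forces r3c1 = 1.
Cage f has sum 10, which forces r3c6 = 3.
Column 5 already has 4, so r4c5 = 3.
The 3 cells of cage l must have sum 9, leaving r4c6 = 4.
2 is placed in row 5, which forces r5c1 = 5.
The 4 cells of cage e must have sum 17, so r5c6 = 1.
5 is placed in row 6, so r6c1 = 2.
Row 1 now contains 6; hence r1c1 = 4.
Row 4 already has 4; hence r4c1 = 6.
Row 4 now contains 3, which forces r4c2 = 1.
1 is placed in row 5, which forces r5c2 = 3.
Filled in: 4 6 3 1 5 2 / 3 2 4 6 1 5 / 1 4 6 5 2 3 / 6 1 5 2 3 4 / 5 3 2 4 6 1 / 2 5 1 3 4 6.

5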